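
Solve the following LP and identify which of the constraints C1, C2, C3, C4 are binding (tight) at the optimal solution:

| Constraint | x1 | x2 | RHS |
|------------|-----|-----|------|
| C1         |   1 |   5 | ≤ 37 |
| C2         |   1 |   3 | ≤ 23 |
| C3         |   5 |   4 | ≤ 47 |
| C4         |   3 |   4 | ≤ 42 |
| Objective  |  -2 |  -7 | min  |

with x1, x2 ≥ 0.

At x1 = 2, x2 = 7, compute slack b - a·x for each constraint:
  C1: 37 − 37 = 0  (binding)
  C2: 23 − 23 = 0  (binding)
  C3: 47 − 38 = 9  (slack)
  C4: 42 − 34 = 8  (slack)

Optimal: x1 = 2, x2 = 7
Binding: C1, C2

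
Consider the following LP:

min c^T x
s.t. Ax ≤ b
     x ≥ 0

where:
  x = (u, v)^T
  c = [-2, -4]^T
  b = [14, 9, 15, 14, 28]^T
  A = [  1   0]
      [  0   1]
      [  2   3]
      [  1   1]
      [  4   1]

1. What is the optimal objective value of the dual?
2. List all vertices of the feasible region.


1. -20
2. (0, 0), (7, 0), (6.9, 0.4), (0, 5)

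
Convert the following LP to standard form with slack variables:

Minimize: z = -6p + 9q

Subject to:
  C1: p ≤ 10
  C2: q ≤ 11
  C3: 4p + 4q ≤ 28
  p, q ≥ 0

min z = -6p + 9q

s.t.
  p + s1 = 10
  q + s2 = 11
  4p + 4q + s3 = 28
  p, q, s1, s2, s3 ≥ 0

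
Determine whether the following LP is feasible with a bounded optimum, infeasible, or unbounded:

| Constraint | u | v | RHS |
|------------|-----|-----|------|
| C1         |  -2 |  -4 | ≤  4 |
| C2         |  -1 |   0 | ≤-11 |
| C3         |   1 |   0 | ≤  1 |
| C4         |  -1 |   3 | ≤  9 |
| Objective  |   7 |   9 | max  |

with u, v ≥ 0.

Infeasible (no feasible solution exists)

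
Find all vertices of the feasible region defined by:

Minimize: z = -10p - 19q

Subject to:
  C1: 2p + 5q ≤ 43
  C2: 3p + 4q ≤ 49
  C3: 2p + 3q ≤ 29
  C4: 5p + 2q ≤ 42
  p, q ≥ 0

(0, 0), (8.4, 0), (6.182, 5.545), (4, 7), (0, 8.6)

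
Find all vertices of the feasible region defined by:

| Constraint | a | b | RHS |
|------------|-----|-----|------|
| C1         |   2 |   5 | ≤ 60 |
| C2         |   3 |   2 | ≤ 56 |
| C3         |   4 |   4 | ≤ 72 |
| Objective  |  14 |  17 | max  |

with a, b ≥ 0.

(0, 0), (18, 0), (10, 8), (0, 12)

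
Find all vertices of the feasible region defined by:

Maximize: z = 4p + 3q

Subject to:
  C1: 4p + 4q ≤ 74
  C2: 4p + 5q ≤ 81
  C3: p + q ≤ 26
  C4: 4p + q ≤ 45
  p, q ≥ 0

(0, 0), (11.25, 0), (9, 9), (0, 16.2)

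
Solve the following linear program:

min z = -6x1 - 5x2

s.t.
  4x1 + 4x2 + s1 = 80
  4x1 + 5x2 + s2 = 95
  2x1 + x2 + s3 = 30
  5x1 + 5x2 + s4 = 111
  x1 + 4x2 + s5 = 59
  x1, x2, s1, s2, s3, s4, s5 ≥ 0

Evaluate the objective at each vertex of the feasible region:
  z(0, 0) = 0
  z(15, 0) = -90
  z(10, 10) = -110  ←
  z(7, 13) = -107
  z(0, 14.75) = -73.75
The minimum is at x1 = 10, x2 = 10.

x1 = 10, x2 = 10, z = -110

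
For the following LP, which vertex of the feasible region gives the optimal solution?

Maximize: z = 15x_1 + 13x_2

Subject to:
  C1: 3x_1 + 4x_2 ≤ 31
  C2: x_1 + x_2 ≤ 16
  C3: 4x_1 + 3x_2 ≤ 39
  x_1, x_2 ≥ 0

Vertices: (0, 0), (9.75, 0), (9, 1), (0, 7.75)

Evaluate the objective at each vertex of the feasible region:
  z(0, 0) = 0
  z(9.75, 0) = 146.2
  z(9, 1) = 148  ←
  z(0, 7.75) = 100.8
The maximum is at x_1 = 9, x_2 = 1.

(9, 1)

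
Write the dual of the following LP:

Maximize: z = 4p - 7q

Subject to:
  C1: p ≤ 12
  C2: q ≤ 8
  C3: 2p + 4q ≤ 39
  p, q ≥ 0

Primal max cᵀx s.t. Ax ≤ b, x ≥ 0  →  Dual min bᵀy s.t. Aᵀy ≥ c, y ≥ 0.

Minimize: z = 12y1 + 8y2 + 39y3

Subject to:
  y1 + 2y3 ≥ 4
  y2 + 4y3 ≥ -7
  y1, y2, y3 ≥ 0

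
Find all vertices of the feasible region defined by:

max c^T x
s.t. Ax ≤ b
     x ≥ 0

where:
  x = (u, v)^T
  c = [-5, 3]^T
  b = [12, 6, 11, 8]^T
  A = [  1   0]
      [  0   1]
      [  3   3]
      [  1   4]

(0, 0), (3.667, 0), (2.222, 1.444), (0, 2)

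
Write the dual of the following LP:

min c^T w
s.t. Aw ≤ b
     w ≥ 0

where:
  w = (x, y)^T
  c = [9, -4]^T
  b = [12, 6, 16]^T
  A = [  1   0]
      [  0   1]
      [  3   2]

Primal min cᵀx s.t. Ax ≤ b, x ≥ 0  →  Dual max −bᵀy s.t. Aᵀy ≥ −c, y ≥ 0.

Maximize: z = -12y1 - 6y2 - 16y3

Subject to:
  y1 + 3y3 ≥ -9
  y2 + 2y3 ≥ 4
  y1, y2, y3 ≥ 0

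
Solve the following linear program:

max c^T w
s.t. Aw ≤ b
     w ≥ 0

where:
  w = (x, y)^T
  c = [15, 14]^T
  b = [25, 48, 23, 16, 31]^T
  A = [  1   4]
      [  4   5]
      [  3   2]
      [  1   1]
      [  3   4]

Evaluate the objective at each vertex of the feasible region:
  z(0, 0) = 0
  z(7.667, 0) = 115
  z(5, 4) = 131  ←
  z(3, 5.5) = 122
  z(0, 6.25) = 87.5
The maximum is at x = 5, y = 4.

x = 5, y = 4, z = 131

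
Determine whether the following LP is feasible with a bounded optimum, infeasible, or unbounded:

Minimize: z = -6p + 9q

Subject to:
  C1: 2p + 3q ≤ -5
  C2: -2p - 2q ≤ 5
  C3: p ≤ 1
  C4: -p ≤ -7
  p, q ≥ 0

Infeasible (no feasible solution exists)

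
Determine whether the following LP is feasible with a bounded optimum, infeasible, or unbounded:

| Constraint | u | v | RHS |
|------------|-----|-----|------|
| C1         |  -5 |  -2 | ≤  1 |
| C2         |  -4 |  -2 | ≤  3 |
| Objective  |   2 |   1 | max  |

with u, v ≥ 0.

Unbounded (objective can increase without bound)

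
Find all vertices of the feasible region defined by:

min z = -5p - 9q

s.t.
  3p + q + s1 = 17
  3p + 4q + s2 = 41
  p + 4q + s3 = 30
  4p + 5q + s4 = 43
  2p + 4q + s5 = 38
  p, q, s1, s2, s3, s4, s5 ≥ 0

(0, 0), (5.667, 0), (3.818, 5.545), (2, 7), (0, 7.5)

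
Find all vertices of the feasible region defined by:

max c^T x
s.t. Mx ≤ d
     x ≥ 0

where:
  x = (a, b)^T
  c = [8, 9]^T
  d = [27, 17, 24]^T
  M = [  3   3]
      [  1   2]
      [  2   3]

(0, 0), (9, 0), (3, 6), (0, 8)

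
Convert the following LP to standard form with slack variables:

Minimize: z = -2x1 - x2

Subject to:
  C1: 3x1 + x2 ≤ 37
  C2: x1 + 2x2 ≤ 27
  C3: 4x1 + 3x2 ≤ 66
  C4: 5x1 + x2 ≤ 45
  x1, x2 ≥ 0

min z = -2x1 - x2

s.t.
  3x1 + x2 + s1 = 37
  x1 + 2x2 + s2 = 27
  4x1 + 3x2 + s3 = 66
  5x1 + x2 + s4 = 45
  x1, x2, s1, s2, s3, s4 ≥ 0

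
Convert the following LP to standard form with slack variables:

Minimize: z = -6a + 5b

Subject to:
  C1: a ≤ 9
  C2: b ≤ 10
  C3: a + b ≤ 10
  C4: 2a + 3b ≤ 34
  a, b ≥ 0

min z = -6a + 5b

s.t.
  a + s1 = 9
  b + s2 = 10
  a + b + s3 = 10
  2a + 3b + s4 = 34
  a, b, s1, s2, s3, s4 ≥ 0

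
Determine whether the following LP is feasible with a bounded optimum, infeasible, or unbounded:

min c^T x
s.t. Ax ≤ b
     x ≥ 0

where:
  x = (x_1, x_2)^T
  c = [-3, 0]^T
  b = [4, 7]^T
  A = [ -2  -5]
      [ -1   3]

Unbounded (objective can decrease without bound)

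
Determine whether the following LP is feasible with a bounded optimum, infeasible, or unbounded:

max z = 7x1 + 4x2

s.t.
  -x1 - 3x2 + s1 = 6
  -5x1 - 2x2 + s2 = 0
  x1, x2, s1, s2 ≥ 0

Unbounded (objective can increase without bound)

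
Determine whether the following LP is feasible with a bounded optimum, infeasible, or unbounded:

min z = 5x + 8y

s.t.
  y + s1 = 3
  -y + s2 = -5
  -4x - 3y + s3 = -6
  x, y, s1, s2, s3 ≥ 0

Infeasible (no feasible solution exists)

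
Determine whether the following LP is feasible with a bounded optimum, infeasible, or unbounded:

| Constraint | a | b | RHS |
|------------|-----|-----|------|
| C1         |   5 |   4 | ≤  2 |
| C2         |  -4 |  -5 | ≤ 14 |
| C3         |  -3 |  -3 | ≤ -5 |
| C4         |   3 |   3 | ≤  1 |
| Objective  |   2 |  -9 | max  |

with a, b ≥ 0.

Infeasible (no feasible solution exists)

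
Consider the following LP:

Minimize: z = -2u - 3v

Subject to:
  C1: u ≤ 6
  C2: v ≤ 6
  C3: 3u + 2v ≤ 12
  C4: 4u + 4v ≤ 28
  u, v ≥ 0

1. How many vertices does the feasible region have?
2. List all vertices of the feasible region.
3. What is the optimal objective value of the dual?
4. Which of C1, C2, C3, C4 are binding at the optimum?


1. 3
2. (0, 0), (4, 0), (0, 6)
3. -18
4. C2, C3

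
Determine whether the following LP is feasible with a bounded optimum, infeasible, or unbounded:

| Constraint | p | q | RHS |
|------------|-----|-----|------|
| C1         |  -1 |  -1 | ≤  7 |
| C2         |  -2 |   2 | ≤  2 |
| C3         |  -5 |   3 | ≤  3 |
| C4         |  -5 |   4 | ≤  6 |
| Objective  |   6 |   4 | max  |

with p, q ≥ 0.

Unbounded (objective can increase without bound)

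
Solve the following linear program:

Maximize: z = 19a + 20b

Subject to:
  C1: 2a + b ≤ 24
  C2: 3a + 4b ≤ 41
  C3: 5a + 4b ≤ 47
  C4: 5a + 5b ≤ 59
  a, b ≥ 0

Evaluate the objective at each vertex of the feasible region:
  z(0, 0) = 0
  z(9.4, 0) = 178.6
  z(3, 8) = 217  ←
  z(0, 10.25) = 205
The maximum is at a = 3, b = 8.

a = 3, b = 8, z = 217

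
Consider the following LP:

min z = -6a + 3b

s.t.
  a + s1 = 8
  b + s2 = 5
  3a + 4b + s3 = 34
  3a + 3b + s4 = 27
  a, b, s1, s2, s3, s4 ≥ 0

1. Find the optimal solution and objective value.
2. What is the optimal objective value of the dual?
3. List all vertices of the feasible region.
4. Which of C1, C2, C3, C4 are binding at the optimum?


1. a = 8, b = 0, z = -48
2. -48
3. (0, 0), (8, 0), (8, 1), (4, 5), (0, 5)
4. C1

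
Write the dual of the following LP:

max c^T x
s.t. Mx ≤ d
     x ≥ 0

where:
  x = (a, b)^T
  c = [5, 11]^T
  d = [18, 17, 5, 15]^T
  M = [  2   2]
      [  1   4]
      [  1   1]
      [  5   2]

Primal max cᵀx s.t. Ax ≤ b, x ≥ 0  →  Dual min bᵀy s.t. Aᵀy ≥ c, y ≥ 0.

Minimize: z = 18y1 + 17y2 + 5y3 + 15y4

Subject to:
  2y1 + y2 + y3 + 5y4 ≥ 5
  2y1 + 4y2 + y3 + 2y4 ≥ 11
  y1, y2, y3, y4 ≥ 0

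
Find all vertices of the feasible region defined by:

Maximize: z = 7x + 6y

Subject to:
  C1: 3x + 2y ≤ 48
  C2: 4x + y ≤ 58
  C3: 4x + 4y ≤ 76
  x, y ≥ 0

(0, 0), (14.5, 0), (13.6, 3.6), (10, 9), (0, 19)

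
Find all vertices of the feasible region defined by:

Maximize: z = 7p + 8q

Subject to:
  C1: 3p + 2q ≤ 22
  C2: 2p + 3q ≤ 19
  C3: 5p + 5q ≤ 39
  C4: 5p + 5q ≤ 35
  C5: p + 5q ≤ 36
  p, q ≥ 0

(0, 0), (7, 0), (2, 5), (0, 6.333)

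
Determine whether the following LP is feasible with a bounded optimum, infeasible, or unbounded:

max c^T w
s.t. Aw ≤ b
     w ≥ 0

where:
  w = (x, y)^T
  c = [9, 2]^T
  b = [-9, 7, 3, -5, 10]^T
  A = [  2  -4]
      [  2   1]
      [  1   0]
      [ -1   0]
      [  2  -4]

Infeasible (no feasible solution exists)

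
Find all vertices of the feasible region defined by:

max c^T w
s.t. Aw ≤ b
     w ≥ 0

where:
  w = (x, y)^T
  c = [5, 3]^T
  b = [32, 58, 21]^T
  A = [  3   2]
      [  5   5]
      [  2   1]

(0, 0), (10.5, 0), (10, 1), (8.8, 2.8), (0, 11.6)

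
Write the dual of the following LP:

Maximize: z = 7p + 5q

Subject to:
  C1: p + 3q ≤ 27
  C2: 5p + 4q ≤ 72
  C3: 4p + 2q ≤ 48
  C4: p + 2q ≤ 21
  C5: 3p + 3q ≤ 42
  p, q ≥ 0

Primal max cᵀx s.t. Ax ≤ b, x ≥ 0  →  Dual min bᵀy s.t. Aᵀy ≥ c, y ≥ 0.

Minimize: z = 27y1 + 72y2 + 48y3 + 21y4 + 42y5

Subject to:
  y1 + 5y2 + 4y3 + y4 + 3y5 ≥ 7
  3y1 + 4y2 + 2y3 + 2y4 + 3y5 ≥ 5
  y1, y2, y3, y4, y5 ≥ 0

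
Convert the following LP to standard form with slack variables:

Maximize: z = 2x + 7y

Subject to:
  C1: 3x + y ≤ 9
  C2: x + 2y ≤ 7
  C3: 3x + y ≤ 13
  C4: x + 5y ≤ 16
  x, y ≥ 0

max z = 2x + 7y

s.t.
  3x + y + s1 = 9
  x + 2y + s2 = 7
  3x + y + s3 = 13
  x + 5y + s4 = 16
  x, y, s1, s2, s3, s4 ≥ 0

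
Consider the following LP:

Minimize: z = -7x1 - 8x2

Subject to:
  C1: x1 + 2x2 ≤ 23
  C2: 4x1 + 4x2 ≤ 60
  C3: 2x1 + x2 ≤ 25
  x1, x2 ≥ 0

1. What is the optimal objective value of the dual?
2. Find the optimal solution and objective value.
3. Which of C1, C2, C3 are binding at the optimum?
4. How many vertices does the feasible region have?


1. -113
2. x1 = 7, x2 = 8, z = -113
3. C1, C2
4. 5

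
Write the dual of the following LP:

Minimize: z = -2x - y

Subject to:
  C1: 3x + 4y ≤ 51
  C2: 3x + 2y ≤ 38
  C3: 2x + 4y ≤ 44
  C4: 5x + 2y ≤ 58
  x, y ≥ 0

Primal min cᵀx s.t. Ax ≤ b, x ≥ 0  →  Dual max −bᵀy s.t. Aᵀy ≥ −c, y ≥ 0.

Maximize: z = -51y1 - 38y2 - 44y3 - 58y4

Subject to:
  3y1 + 3y2 + 2y3 + 5y4 ≥ 2
  4y1 + 2y2 + 4y3 + 2y4 ≥ 1
  y1, y2, y3, y4 ≥ 0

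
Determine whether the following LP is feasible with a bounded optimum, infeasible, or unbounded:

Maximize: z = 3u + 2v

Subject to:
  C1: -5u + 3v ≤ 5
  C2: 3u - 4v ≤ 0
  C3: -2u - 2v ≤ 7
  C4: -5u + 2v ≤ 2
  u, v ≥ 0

Unbounded (objective can increase without bound)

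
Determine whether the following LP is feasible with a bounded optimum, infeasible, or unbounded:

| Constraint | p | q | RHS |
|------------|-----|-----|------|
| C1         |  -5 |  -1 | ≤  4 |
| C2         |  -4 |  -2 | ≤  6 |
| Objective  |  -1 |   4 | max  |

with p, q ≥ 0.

Unbounded (objective can increase without bound)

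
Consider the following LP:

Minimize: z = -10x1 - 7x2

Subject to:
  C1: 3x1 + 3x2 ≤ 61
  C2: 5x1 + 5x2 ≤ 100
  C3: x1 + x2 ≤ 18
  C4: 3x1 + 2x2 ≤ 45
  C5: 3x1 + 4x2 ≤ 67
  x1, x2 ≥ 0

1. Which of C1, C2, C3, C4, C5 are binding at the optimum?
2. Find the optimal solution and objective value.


1. C3, C4
2. x1 = 9, x2 = 9, z = -153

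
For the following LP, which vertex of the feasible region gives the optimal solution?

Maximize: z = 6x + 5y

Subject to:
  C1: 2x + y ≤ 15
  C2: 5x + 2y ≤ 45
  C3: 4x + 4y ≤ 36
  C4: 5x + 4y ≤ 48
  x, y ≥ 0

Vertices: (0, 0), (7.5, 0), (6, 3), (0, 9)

Evaluate the objective at each vertex of the feasible region:
  z(0, 0) = 0
  z(7.5, 0) = 45
  z(6, 3) = 51  ←
  z(0, 9) = 45
The maximum is at x = 6, y = 3.

(6, 3)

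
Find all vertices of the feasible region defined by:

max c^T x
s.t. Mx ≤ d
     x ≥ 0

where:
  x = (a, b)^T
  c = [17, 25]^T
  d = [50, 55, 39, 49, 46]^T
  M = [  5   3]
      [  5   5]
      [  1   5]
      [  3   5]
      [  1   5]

(0, 0), (10, 0), (8.5, 2.5), (4, 7), (0, 7.8)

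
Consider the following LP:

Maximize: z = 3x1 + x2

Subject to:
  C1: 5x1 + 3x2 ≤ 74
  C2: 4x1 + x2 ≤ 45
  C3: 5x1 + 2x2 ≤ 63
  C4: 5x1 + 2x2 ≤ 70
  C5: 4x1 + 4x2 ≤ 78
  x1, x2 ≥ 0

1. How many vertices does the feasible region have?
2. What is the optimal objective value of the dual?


1. 6
2. 36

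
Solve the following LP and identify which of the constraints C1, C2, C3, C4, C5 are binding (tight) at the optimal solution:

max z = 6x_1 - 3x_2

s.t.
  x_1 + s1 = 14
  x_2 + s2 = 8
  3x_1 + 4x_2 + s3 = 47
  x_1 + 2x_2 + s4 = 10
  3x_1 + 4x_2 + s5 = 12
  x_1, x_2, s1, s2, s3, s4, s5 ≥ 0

At x_1 = 4, x_2 = 0, compute slack b - a·x for each constraint:
  C1: 14 − 4 = 10  (slack)
  C2: 8 − 0 = 8  (slack)
  C3: 47 − 12 = 35  (slack)
  C4: 10 − 4 = 6  (slack)
  C5: 12 − 12 = 0  (binding)

Optimal: x_1 = 4, x_2 = 0
Binding: C5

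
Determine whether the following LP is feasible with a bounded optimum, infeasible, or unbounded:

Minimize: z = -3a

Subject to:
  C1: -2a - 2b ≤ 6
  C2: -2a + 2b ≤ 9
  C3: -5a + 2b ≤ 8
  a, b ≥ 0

Unbounded (objective can decrease without bound)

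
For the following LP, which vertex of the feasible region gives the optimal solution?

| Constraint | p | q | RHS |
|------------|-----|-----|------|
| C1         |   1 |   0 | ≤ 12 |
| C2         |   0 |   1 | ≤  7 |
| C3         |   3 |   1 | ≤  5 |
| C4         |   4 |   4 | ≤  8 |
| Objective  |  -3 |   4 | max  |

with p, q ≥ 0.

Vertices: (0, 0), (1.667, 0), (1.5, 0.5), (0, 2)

Evaluate the objective at each vertex of the feasible region:
  z(0, 0) = 0
  z(1.667, 0) = -5
  z(1.5, 0.5) = -2.5
  z(0, 2) = 8  ←
The maximum is at p = 0, q = 2.

(0, 2)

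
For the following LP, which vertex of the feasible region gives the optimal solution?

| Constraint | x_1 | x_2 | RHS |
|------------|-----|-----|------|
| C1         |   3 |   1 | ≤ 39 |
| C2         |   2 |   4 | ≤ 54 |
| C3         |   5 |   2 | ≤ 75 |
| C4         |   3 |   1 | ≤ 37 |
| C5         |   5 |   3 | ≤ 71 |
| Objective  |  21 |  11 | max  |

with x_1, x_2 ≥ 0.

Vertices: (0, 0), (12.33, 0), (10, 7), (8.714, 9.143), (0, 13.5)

Evaluate the objective at each vertex of the feasible region:
  z(0, 0) = 0
  z(12.33, 0) = 259
  z(10, 7) = 287  ←
  z(8.714, 9.143) = 283.6
  z(0, 13.5) = 148.5
The maximum is at x_1 = 10, x_2 = 7.

(10, 7)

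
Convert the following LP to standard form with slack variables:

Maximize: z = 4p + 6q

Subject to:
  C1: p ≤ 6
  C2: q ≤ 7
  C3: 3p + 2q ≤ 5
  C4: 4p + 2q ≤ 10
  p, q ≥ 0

max z = 4p + 6q

s.t.
  p + s1 = 6
  q + s2 = 7
  3p + 2q + s3 = 5
  4p + 2q + s4 = 10
  p, q, s1, s2, s3, s4 ≥ 0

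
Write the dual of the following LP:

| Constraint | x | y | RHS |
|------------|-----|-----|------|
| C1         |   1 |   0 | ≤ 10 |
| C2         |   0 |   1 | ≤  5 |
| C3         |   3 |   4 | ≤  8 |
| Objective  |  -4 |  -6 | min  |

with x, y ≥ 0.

Primal min cᵀx s.t. Ax ≤ b, x ≥ 0  →  Dual max −bᵀy s.t. Aᵀy ≥ −c, y ≥ 0.

Maximize: z = -10y1 - 5y2 - 8y3

Subject to:
  y1 + 3y3 ≥ 4
  y2 + 4y3 ≥ 6
  y1, y2, y3 ≥ 0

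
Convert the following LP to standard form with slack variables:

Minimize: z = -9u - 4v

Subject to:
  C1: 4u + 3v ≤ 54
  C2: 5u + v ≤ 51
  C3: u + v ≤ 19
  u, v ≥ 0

min z = -9u - 4v

s.t.
  4u + 3v + s1 = 54
  5u + v + s2 = 51
  u + v + s3 = 19
  u, v, s1, s2, s3 ≥ 0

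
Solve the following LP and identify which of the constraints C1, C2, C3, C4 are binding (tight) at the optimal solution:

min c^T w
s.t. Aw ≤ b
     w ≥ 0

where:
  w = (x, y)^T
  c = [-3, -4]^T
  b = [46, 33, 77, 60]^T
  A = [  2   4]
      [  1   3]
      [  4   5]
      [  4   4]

At x = 7, y = 8, compute slack b - a·x for each constraint:
  C1: 46 − 46 = 0  (binding)
  C2: 33 − 31 = 2  (slack)
  C3: 77 − 68 = 9  (slack)
  C4: 60 − 60 = 0  (binding)

Optimal: x = 7, y = 8
Binding: C1, C4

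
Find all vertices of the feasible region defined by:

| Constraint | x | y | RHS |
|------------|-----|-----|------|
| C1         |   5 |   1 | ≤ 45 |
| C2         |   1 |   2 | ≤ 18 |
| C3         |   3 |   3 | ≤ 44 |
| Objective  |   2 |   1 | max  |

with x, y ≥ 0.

(0, 0), (9, 0), (8, 5), (0, 9)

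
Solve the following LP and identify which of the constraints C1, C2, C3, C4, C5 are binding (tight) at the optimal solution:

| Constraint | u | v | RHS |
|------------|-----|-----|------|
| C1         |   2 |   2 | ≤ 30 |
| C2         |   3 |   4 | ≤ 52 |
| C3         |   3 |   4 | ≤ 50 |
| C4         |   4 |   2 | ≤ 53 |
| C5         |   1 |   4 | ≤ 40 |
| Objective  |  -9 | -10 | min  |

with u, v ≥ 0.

At u = 10, v = 5, compute slack b - a·x for each constraint:
  C1: 30 − 30 = 0  (binding)
  C2: 52 − 50 = 2  (slack)
  C3: 50 − 50 = 0  (binding)
  C4: 53 − 50 = 3  (slack)
  C5: 40 − 30 = 10  (slack)

Optimal: u = 10, v = 5
Binding: C1, C3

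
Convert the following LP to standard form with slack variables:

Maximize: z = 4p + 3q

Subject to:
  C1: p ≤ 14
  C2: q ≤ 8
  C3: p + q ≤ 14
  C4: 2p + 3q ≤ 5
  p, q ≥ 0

max z = 4p + 3q

s.t.
  p + s1 = 14
  q + s2 = 8
  p + q + s3 = 14
  2p + 3q + s4 = 5
  p, q, s1, s2, s3, s4 ≥ 0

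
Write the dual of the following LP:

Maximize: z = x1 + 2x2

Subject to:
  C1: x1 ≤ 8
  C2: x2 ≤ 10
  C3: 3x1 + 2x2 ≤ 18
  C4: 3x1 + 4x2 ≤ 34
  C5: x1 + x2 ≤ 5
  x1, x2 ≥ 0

Primal max cᵀx s.t. Ax ≤ b, x ≥ 0  →  Dual min bᵀy s.t. Aᵀy ≥ c, y ≥ 0.

Minimize: z = 8y1 + 10y2 + 18y3 + 34y4 + 5y5

Subject to:
  y1 + 3y3 + 3y4 + y5 ≥ 1
  y2 + 2y3 + 4y4 + y5 ≥ 2
  y1, y2, y3, y4, y5 ≥ 0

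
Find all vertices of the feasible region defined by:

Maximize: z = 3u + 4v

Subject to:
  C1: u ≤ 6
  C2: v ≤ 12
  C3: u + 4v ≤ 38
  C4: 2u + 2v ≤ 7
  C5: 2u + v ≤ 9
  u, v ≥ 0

(0, 0), (3.5, 0), (0, 3.5)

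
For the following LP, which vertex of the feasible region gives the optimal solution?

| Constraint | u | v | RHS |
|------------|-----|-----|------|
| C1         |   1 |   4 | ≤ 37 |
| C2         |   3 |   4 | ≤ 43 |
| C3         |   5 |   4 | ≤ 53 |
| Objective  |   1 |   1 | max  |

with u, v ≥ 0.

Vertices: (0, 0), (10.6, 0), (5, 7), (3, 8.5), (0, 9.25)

Evaluate the objective at each vertex of the feasible region:
  z(0, 0) = 0
  z(10.6, 0) = 10.6
  z(5, 7) = 12  ←
  z(3, 8.5) = 11.5
  z(0, 9.25) = 9.25
The maximum is at u = 5, v = 7.

(5, 7)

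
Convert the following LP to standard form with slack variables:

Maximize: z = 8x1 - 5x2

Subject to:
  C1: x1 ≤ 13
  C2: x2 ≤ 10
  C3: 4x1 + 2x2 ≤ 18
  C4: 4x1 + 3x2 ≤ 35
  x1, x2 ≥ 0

max z = 8x1 - 5x2

s.t.
  x1 + s1 = 13
  x2 + s2 = 10
  4x1 + 2x2 + s3 = 18
  4x1 + 3x2 + s4 = 35
  x1, x2, s1, s2, s3, s4 ≥ 0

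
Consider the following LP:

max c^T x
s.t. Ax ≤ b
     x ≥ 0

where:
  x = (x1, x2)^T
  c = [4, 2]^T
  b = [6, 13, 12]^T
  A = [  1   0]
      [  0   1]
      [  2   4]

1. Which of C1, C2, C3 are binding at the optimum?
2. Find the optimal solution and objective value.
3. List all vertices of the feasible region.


1. C1, C3
2. x1 = 6, x2 = 0, z = 24
3. (0, 0), (6, 0), (0, 3)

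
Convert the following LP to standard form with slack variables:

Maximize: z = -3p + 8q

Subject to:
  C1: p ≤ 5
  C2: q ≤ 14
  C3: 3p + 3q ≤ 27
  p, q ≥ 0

max z = -3p + 8q

s.t.
  p + s1 = 5
  q + s2 = 14
  3p + 3q + s3 = 27
  p, q, s1, s2, s3 ≥ 0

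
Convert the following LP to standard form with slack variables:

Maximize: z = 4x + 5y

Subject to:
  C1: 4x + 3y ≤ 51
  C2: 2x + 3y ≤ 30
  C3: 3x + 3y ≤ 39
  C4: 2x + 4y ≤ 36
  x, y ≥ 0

max z = 4x + 5y

s.t.
  4x + 3y + s1 = 51
  2x + 3y + s2 = 30
  3x + 3y + s3 = 39
  2x + 4y + s4 = 36
  x, y, s1, s2, s3, s4 ≥ 0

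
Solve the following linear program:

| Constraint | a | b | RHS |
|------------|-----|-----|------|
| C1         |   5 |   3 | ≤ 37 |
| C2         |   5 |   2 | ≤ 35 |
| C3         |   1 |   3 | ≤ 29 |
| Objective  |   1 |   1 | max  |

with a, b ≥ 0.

Evaluate the objective at each vertex of the feasible region:
  z(0, 0) = 0
  z(7, 0) = 7
  z(6.2, 2) = 8.2
  z(2, 9) = 11  ←
  z(0, 9.667) = 9.667
The maximum is at a = 2, b = 9.

a = 2, b = 9, z = 11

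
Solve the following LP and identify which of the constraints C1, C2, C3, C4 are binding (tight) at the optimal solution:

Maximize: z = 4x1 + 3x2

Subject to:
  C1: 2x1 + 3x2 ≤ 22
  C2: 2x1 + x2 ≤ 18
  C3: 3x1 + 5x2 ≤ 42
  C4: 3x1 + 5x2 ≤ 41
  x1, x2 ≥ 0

At x1 = 8, x2 = 2, compute slack b - a·x for each constraint:
  C1: 22 − 22 = 0  (binding)
  C2: 18 − 18 = 0  (binding)
  C3: 42 − 34 = 8  (slack)
  C4: 41 − 34 = 7  (slack)

Optimal: x1 = 8, x2 = 2
Binding: C1, C2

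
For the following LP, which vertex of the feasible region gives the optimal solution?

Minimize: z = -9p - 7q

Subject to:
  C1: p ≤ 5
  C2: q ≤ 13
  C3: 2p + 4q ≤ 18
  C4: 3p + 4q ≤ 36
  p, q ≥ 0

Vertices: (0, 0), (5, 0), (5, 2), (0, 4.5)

Evaluate the objective at each vertex of the feasible region:
  z(0, 0) = 0
  z(5, 0) = -45
  z(5, 2) = -59  ←
  z(0, 4.5) = -31.5
The minimum is at p = 5, q = 2.

(5, 2)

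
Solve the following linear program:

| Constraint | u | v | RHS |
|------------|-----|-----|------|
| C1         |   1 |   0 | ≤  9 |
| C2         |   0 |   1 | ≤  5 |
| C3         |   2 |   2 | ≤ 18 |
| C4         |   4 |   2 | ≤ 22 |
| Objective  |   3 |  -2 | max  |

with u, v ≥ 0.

Evaluate the objective at each vertex of the feasible region:
  z(0, 0) = 0
  z(5.5, 0) = 16.5  ←
  z(3, 5) = -1
  z(0, 5) = -10
The maximum is at u = 5.5, v = 0.

u = 5.5, v = 0, z = 16.5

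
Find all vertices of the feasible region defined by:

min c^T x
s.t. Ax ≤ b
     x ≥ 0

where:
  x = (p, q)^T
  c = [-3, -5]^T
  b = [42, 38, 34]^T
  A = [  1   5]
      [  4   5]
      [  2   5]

(0, 0), (9.5, 0), (2, 6), (0, 6.8)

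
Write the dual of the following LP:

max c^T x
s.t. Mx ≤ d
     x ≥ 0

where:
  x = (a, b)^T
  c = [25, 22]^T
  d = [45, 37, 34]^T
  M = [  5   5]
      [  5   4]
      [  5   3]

Primal max cᵀx s.t. Ax ≤ b, x ≥ 0  →  Dual min bᵀy s.t. Aᵀy ≥ c, y ≥ 0.

Minimize: z = 45y1 + 37y2 + 34y3

Subject to:
  5y1 + 5y2 + 5y3 ≥ 25
  5y1 + 4y2 + 3y3 ≥ 22
  y1, y2, y3 ≥ 0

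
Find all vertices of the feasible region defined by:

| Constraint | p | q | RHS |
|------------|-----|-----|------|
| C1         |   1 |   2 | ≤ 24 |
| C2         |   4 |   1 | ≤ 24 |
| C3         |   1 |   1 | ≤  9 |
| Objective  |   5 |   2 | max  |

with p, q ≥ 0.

(0, 0), (6, 0), (5, 4), (0, 9)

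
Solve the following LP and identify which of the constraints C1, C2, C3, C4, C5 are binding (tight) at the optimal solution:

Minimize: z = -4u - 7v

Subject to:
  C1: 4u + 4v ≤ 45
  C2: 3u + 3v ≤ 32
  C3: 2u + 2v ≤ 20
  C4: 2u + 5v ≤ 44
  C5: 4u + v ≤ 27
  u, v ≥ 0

At u = 2, v = 8, compute slack b - a·x for each constraint:
  C1: 45 − 40 = 5  (slack)
  C2: 32 − 30 = 2  (slack)
  C3: 20 − 20 = 0  (binding)
  C4: 44 − 44 = 0  (binding)
  C5: 27 − 16 = 11  (slack)

Optimal: u = 2, v = 8
Binding: C3, C4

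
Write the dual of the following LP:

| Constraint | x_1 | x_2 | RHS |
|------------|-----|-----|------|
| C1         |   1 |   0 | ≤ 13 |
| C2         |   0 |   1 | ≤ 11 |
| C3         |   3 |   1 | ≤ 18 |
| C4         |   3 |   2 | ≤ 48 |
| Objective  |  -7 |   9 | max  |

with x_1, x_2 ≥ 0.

Primal max cᵀx s.t. Ax ≤ b, x ≥ 0  →  Dual min bᵀy s.t. Aᵀy ≥ c, y ≥ 0.

Minimize: z = 13y1 + 11y2 + 18y3 + 48y4

Subject to:
  y1 + 3y3 + 3y4 ≥ -7
  y2 + y3 + 2y4 ≥ 9
  y1, y2, y3, y4 ≥ 0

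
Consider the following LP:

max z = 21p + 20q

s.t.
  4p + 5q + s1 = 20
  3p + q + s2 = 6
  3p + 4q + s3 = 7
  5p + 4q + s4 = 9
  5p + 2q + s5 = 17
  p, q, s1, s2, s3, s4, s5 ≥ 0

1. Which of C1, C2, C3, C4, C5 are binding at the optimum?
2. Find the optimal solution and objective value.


1. C3, C4
2. p = 1, q = 1, z = 41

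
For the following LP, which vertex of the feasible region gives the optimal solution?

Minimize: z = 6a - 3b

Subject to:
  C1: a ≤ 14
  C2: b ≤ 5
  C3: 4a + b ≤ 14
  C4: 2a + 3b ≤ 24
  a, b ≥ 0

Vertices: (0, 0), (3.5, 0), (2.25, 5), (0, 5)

Evaluate the objective at each vertex of the feasible region:
  z(0, 0) = 0
  z(3.5, 0) = 21
  z(2.25, 5) = -1.5
  z(0, 5) = -15  ←
The minimum is at a = 0, b = 5.

(0, 5)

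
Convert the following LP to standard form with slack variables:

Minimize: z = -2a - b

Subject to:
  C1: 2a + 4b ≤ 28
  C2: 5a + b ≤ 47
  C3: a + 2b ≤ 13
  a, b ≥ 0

min z = -2a - b

s.t.
  2a + 4b + s1 = 28
  5a + b + s2 = 47
  a + 2b + s3 = 13
  a, b, s1, s2, s3 ≥ 0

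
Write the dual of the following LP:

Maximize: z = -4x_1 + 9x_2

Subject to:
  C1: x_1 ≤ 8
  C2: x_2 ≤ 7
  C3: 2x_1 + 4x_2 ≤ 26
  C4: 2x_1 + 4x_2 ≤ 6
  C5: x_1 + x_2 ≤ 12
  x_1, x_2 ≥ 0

Primal max cᵀx s.t. Ax ≤ b, x ≥ 0  →  Dual min bᵀy s.t. Aᵀy ≥ c, y ≥ 0.

Minimize: z = 8y1 + 7y2 + 26y3 + 6y4 + 12y5

Subject to:
  y1 + 2y3 + 2y4 + y5 ≥ -4
  y2 + 4y3 + 4y4 + y5 ≥ 9
  y1, y2, y3, y4, y5 ≥ 0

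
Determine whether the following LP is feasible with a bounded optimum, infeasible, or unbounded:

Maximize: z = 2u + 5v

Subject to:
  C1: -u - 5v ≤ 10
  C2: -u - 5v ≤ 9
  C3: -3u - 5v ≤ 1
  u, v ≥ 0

Unbounded (objective can increase without bound)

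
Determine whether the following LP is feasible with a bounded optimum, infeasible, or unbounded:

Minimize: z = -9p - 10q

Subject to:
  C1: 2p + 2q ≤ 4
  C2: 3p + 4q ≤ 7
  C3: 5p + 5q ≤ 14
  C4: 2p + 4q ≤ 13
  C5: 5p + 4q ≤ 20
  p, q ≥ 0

Feasible with a bounded optimal solution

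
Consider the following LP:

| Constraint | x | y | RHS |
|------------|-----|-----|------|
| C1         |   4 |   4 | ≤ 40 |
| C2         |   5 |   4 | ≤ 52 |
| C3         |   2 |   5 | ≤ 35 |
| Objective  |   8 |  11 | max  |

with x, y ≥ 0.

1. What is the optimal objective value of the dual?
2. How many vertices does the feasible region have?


1. 95
2. 4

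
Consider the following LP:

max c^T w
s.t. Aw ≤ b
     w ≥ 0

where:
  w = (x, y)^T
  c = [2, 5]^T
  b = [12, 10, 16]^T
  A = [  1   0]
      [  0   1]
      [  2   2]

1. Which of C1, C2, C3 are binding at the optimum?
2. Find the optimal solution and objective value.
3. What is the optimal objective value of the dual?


1. C3
2. x = 0, y = 8, z = 40
3. 40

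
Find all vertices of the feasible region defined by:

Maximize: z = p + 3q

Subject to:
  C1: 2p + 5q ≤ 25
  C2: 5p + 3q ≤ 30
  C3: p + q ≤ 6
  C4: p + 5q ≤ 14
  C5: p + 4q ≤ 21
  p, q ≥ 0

(0, 0), (6, 0), (4, 2), (0, 2.8)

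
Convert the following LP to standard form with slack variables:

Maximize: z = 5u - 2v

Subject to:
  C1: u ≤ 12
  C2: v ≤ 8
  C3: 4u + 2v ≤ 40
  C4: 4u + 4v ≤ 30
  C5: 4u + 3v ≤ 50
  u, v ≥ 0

max z = 5u - 2v

s.t.
  u + s1 = 12
  v + s2 = 8
  4u + 2v + s3 = 40
  4u + 4v + s4 = 30
  4u + 3v + s5 = 50
  u, v, s1, s2, s3, s4, s5 ≥ 0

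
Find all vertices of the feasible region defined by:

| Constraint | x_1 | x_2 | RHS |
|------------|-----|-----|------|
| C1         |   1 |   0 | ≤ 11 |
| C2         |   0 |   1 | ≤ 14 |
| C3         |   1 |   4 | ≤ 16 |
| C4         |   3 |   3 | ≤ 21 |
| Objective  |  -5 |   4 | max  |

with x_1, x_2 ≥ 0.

(0, 0), (7, 0), (4, 3), (0, 4)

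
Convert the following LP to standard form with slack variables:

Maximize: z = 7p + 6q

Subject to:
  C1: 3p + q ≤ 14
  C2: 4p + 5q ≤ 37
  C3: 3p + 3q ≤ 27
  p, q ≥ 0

max z = 7p + 6q

s.t.
  3p + q + s1 = 14
  4p + 5q + s2 = 37
  3p + 3q + s3 = 27
  p, q, s1, s2, s3 ≥ 0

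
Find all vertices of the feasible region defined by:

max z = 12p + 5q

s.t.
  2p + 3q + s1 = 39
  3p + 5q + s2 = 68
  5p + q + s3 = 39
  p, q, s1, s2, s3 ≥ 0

(0, 0), (7.8, 0), (6, 9), (0, 13)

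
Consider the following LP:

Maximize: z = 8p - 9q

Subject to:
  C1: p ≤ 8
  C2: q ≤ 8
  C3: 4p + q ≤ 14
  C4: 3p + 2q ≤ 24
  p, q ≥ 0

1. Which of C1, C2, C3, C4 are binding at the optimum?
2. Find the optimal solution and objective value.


1. C3
2. p = 3.5, q = 0, z = 28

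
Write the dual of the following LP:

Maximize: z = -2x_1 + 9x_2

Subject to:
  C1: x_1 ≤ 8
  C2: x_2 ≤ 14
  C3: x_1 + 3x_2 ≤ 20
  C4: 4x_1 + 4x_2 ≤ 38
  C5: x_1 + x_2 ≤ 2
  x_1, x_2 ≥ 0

Primal max cᵀx s.t. Ax ≤ b, x ≥ 0  →  Dual min bᵀy s.t. Aᵀy ≥ c, y ≥ 0.

Minimize: z = 8y1 + 14y2 + 20y3 + 38y4 + 2y5

Subject to:
  y1 + y3 + 4y4 + y5 ≥ -2
  y2 + 3y3 + 4y4 + y5 ≥ 9
  y1, y2, y3, y4, y5 ≥ 0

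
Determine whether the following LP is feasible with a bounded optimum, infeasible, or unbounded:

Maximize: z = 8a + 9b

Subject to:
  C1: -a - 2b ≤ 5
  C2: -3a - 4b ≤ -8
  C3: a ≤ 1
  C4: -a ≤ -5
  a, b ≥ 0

Infeasible (no feasible solution exists)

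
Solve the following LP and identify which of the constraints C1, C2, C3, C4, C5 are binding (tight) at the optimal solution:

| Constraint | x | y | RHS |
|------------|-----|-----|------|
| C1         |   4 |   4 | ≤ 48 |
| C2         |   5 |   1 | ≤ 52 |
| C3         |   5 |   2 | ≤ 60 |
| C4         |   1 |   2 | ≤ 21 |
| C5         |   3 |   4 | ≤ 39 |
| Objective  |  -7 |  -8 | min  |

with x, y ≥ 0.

At x = 9, y = 3, compute slack b - a·x for each constraint:
  C1: 48 − 48 = 0  (binding)
  C2: 52 − 48 = 4  (slack)
  C3: 60 − 51 = 9  (slack)
  C4: 21 − 15 = 6  (slack)
  C5: 39 − 39 = 0  (binding)

Optimal: x = 9, y = 3
Binding: C1, C5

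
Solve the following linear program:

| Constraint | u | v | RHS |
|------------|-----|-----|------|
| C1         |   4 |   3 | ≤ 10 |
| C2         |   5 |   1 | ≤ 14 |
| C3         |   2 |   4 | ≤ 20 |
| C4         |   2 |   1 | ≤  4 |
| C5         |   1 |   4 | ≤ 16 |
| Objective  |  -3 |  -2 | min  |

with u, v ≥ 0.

Evaluate the objective at each vertex of the feasible region:
  z(0, 0) = 0
  z(2, 0) = -6
  z(1, 2) = -7  ←
  z(0, 3.333) = -6.667
The minimum is at u = 1, v = 2.

u = 1, v = 2, z = -7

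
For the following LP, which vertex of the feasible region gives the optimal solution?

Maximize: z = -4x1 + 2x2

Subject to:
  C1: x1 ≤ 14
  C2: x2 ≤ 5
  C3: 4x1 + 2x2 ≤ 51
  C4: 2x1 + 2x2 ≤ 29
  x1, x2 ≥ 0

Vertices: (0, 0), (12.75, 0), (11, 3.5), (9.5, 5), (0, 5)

Evaluate the objective at each vertex of the feasible region:
  z(0, 0) = 0
  z(12.75, 0) = -51
  z(11, 3.5) = -37
  z(9.5, 5) = -28
  z(0, 5) = 10  ←
The maximum is at x1 = 0, x2 = 5.

(0, 5)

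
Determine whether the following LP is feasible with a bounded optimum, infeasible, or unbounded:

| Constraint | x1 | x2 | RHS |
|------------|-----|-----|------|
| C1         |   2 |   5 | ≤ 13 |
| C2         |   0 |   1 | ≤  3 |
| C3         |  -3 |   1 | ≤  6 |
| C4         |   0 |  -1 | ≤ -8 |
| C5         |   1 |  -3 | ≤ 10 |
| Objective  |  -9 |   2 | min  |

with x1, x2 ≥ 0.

Infeasible (no feasible solution exists)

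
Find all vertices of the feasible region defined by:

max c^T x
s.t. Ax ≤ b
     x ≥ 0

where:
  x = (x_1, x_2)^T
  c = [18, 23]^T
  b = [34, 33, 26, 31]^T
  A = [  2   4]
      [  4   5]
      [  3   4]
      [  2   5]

(0, 0), (8.25, 0), (2, 5), (0.8571, 5.857), (0, 6.2)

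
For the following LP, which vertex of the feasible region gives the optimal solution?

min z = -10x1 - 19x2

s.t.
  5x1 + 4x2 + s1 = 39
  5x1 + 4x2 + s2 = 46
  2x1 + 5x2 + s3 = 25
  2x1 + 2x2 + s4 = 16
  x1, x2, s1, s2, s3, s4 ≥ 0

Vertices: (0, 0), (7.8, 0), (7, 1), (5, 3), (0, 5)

Evaluate the objective at each vertex of the feasible region:
  z(0, 0) = 0
  z(7.8, 0) = -78
  z(7, 1) = -89
  z(5, 3) = -107  ←
  z(0, 5) = -95
The minimum is at x1 = 5, x2 = 3.

(5, 3)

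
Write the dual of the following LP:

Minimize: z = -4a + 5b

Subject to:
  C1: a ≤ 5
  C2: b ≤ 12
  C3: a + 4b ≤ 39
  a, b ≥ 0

Primal min cᵀx s.t. Ax ≤ b, x ≥ 0  →  Dual max −bᵀy s.t. Aᵀy ≥ −c, y ≥ 0.

Maximize: z = -5y1 - 12y2 - 39y3

Subject to:
  y1 + y3 ≥ 4
  y2 + 4y3 ≥ -5
  y1, y2, y3 ≥ 0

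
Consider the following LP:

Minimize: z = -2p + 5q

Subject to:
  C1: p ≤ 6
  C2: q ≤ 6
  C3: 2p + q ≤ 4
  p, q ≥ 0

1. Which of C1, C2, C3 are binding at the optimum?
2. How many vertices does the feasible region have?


1. C3
2. 3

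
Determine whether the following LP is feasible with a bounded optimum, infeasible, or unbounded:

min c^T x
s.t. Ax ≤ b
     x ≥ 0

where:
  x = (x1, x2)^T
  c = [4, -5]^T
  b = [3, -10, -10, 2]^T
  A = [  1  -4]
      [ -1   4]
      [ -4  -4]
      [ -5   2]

Infeasible (no feasible solution exists)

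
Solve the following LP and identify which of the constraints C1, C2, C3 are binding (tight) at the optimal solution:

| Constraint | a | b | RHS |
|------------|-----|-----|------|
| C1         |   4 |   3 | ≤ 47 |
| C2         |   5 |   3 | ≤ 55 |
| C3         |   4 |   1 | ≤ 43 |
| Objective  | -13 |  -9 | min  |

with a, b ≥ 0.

At a = 8, b = 5, compute slack b - a·x for each constraint:
  C1: 47 − 47 = 0  (binding)
  C2: 55 − 55 = 0  (binding)
  C3: 43 − 37 = 6  (slack)

Optimal: a = 8, b = 5
Binding: C1, C2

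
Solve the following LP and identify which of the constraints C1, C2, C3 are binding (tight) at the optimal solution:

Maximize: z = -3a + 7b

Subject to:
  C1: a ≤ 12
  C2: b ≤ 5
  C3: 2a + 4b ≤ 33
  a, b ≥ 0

At a = 0, b = 5, compute slack b - a·x for each constraint:
  C1: 12 − 0 = 12  (slack)
  C2: 5 − 5 = 0  (binding)
  C3: 33 − 20 = 13  (slack)

Optimal: a = 0, b = 5
Binding: C2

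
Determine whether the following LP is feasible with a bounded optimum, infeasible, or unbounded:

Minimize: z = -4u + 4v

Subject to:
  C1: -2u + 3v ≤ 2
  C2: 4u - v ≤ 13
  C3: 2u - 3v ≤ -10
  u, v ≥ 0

Infeasible (no feasible solution exists)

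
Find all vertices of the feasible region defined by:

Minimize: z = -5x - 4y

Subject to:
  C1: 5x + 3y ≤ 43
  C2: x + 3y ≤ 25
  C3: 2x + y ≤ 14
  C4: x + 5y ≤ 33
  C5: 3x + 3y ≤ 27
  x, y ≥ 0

(0, 0), (7, 0), (5, 4), (3, 6), (0, 6.6)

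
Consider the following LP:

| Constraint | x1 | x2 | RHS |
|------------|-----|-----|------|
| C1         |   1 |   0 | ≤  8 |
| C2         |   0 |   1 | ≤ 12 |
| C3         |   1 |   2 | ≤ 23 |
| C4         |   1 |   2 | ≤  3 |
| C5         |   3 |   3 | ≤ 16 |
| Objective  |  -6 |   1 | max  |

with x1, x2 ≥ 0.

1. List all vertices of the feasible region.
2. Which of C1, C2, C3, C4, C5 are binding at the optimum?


1. (0, 0), (3, 0), (0, 1.5)
2. C4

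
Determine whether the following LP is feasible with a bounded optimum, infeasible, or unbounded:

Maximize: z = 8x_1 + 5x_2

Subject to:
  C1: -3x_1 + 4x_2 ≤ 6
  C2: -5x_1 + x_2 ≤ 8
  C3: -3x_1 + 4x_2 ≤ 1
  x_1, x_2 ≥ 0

Unbounded (objective can increase without bound)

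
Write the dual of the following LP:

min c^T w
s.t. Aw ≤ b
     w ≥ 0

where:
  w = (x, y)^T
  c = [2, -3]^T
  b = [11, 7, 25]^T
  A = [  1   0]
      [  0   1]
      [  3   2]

Primal min cᵀx s.t. Ax ≤ b, x ≥ 0  →  Dual max −bᵀy s.t. Aᵀy ≥ −c, y ≥ 0.

Maximize: z = -11y1 - 7y2 - 25y3

Subject to:
  y1 + 3y3 ≥ -2
  y2 + 2y3 ≥ 3
  y1, y2, y3 ≥ 0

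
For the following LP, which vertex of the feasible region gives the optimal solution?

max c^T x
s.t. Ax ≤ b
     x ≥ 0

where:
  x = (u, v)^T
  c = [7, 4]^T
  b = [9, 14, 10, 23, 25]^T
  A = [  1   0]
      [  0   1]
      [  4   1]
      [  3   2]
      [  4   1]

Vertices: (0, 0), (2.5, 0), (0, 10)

Evaluate the objective at each vertex of the feasible region:
  z(0, 0) = 0
  z(2.5, 0) = 17.5
  z(0, 10) = 40  ←
The maximum is at u = 0, v = 10.

(0, 10)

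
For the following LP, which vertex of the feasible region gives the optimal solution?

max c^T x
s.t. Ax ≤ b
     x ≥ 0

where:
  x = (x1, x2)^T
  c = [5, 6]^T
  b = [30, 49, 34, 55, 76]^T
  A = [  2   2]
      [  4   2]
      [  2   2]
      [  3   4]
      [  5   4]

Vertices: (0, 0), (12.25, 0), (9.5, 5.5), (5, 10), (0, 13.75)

Evaluate the objective at each vertex of the feasible region:
  z(0, 0) = 0
  z(12.25, 0) = 61.25
  z(9.5, 5.5) = 80.5
  z(5, 10) = 85  ←
  z(0, 13.75) = 82.5
The maximum is at x1 = 5, x2 = 10.

(5, 10)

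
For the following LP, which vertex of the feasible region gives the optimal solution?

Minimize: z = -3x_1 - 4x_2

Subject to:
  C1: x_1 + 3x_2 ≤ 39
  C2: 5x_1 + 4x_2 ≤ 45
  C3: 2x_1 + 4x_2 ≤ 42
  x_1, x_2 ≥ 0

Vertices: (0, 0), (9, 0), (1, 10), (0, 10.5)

Evaluate the objective at each vertex of the feasible region:
  z(0, 0) = 0
  z(9, 0) = -27
  z(1, 10) = -43  ←
  z(0, 10.5) = -42
The minimum is at x_1 = 1, x_2 = 10.

(1, 10)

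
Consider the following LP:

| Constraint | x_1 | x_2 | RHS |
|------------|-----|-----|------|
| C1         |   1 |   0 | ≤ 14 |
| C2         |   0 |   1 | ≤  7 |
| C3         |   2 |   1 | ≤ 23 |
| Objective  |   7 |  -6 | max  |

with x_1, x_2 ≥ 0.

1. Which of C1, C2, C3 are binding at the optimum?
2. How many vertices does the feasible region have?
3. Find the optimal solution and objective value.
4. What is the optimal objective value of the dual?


1. C3
2. 4
3. x_1 = 11.5, x_2 = 0, z = 80.5
4. 80.5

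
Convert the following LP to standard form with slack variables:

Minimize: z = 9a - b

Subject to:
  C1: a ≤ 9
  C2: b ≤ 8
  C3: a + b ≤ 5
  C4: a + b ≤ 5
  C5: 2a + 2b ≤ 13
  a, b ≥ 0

min z = 9a - b

s.t.
  a + s1 = 9
  b + s2 = 8
  a + b + s3 = 5
  a + b + s4 = 5
  2a + 2b + s5 = 13
  a, b, s1, s2, s3, s4, s5 ≥ 0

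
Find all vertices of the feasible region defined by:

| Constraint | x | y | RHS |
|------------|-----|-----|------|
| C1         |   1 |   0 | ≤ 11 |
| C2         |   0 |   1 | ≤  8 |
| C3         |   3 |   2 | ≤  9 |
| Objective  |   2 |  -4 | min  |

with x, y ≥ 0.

(0, 0), (3, 0), (0, 4.5)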